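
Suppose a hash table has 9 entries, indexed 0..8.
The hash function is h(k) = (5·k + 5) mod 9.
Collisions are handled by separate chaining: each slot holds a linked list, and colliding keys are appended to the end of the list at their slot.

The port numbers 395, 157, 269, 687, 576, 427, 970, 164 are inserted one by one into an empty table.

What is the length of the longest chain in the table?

395 -> bucket 0
157 -> bucket 7
269 -> bucket 0 (collision)
687 -> bucket 2
576 -> bucket 5
427 -> bucket 7 (collision)
970 -> bucket 4
164 -> bucket 6
Final buckets:
0: 395 -> 269
1: .
2: 687
3: .
4: 970
5: 576
6: 164
7: 157 -> 427
8: .

2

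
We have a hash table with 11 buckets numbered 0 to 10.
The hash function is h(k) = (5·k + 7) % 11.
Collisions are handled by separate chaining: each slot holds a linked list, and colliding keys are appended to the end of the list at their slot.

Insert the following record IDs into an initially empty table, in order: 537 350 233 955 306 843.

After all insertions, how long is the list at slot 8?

4

Insert 537: h=8, bucket 8 empty → new chain.
Insert 350: h=8, bucket 8 nonempty → append to chain.
Insert 233: h=6, bucket 6 empty → new chain.
Insert 955: h=8, bucket 8 nonempty → append to chain.
Insert 306: h=8, bucket 8 nonempty → append to chain.
Insert 843: h=9, bucket 9 empty → new chain.
Final buckets:
0: .
1: .
2: .
3: .
4: .
5: .
6: 233
7: .
8: 537 -> 350 -> 955 -> 306
9: 843
10: .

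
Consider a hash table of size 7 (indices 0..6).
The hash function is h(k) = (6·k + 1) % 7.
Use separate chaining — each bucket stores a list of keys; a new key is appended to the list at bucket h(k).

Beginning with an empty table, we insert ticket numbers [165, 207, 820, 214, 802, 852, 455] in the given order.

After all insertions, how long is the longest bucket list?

165 → bucket 4
207 → bucket 4 (collision)
820 → bucket 0
214 → bucket 4 (collision)
802 → bucket 4 (collision)
852 → bucket 3
455 → bucket 1
Final buckets:
0: 820
1: 455
2: —
3: 852
4: 165 -> 207 -> 214 -> 802
5: —
6: —

4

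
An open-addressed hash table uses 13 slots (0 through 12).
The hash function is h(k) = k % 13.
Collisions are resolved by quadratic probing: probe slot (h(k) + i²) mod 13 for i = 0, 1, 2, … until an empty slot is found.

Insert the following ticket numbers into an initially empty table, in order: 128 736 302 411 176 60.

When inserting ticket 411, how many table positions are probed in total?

Insert 128: h=11, slot 11 empty -> index 11.
Insert 736: h=8, slot 8 empty -> index 8.
Insert 302: h=3, slot 3 empty -> index 3.
Insert 411: h=8, slot 8 occupied -> index 9.
Insert 176: h=7, slot 7 empty -> index 7.
Insert 60: h=8, slots 8,9 occupied -> index 12.
Table: [_, _, _, 302, _, _, _, 176, 736, 411, _, 128, 60]

2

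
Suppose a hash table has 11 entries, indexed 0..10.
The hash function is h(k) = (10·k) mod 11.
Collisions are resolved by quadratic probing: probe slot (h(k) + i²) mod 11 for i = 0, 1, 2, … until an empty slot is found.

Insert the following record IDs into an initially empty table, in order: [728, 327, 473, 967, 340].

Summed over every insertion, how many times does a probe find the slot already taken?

1

728 hashes to 9; slot 9 is free → place at 9.
327 hashes to 3; slot 3 is free → place at 3.
473 hashes to 0; slot 0 is free → place at 0.
967 hashes to 1; slot 1 is free → place at 1.
340 hashes to 1; 1 taken → place at 2.
Table: [473, 967, 340, 327, ∅, ∅, ∅, ∅, ∅, 728, ∅]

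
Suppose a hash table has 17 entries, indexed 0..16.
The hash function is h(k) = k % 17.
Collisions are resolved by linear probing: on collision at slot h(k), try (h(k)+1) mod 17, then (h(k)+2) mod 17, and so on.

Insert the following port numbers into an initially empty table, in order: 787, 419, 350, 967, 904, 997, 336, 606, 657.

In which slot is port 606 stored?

14

787 hashes to 5; slot 5 is free → place at 5.
419 hashes to 11; slot 11 is free → place at 11.
350 hashes to 10; slot 10 is free → place at 10.
967 hashes to 15; slot 15 is free → place at 15.
904 hashes to 3; slot 3 is free → place at 3.
997 hashes to 11; 11 taken → place at 12.
336 hashes to 13; slot 13 is free → place at 13.
606 hashes to 11; 11,12,13 taken → place at 14.
657 hashes to 11; 11,12,13,14,15 taken → place at 16.
Table: [-, -, -, 904, -, 787, -, -, -, -, 350, 419, 997, 336, 606, 967, 657]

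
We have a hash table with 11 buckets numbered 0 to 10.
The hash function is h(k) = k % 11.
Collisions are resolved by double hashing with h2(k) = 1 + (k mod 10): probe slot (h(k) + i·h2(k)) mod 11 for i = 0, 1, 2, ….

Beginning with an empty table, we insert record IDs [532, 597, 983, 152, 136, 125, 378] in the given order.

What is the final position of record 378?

Insert 532: h=4, slot 4 empty -> index 4.
Insert 597: h=3, slot 3 empty -> index 3.
Insert 983: h=4, h2=4, slot 4 occupied -> index 8.
Insert 152: h=9, slot 9 empty -> index 9.
Insert 136: h=4, h2=7, slot 4 occupied -> index 0.
Insert 125: h=4, h2=6, slot 4 occupied -> index 10.
Insert 378: h=4, h2=9, slot 4 occupied -> index 2.
Table: [136, -, 378, 597, 532, -, -, -, 983, 152, 125]

2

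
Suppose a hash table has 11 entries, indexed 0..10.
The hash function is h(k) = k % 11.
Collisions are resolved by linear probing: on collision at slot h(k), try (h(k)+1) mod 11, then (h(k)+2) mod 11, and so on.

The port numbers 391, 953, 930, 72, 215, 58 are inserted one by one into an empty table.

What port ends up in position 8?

391 hashes to 6; slot 6 is free → place at 6.
953 hashes to 7; slot 7 is free → place at 7.
930 hashes to 6; 6,7 taken → place at 8.
72 hashes to 6; 6,7,8 taken → place at 9.
215 hashes to 6; 6,7,8,9 taken → place at 10.
58 hashes to 3; slot 3 is free → place at 3.
Table: [∅, ∅, ∅, 58, ∅, ∅, 391, 953, 930, 72, 215]

930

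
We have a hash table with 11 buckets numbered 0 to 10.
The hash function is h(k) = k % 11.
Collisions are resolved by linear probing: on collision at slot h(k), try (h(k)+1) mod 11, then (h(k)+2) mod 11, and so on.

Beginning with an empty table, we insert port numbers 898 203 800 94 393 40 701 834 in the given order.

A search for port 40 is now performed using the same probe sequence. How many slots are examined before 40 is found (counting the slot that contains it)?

Insert 898: h=7, slot 7 empty -> index 7.
Insert 203: h=5, slot 5 empty -> index 5.
Insert 800: h=8, slot 8 empty -> index 8.
Insert 94: h=6, slot 6 empty -> index 6.
Insert 393: h=8, slot 8 occupied -> index 9.
Insert 40: h=7, slots 7,8,9 occupied -> index 10.
Insert 701: h=8, slots 8,9,10 occupied -> index 0.
Insert 834: h=9, slots 9,10,0 occupied -> index 1.
Table: [701, 834, —, —, —, 203, 94, 898, 800, 393, 40]
Lookup 40: h=7, probe 7,8,9,10 → found at 10.

4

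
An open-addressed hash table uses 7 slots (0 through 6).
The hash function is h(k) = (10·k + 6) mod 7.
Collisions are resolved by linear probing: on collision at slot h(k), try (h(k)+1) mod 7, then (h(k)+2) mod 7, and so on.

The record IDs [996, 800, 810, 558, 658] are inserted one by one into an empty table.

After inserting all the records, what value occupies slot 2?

658

996 hashes to 5; slot 5 is free → place at 5.
800 hashes to 5; 5 taken → place at 6.
810 hashes to 0; slot 0 is free → place at 0.
558 hashes to 0; 0 taken → place at 1.
658 hashes to 6; 6,0,1 taken → place at 2.
Table: [810, 558, 658, ., ., 996, 800]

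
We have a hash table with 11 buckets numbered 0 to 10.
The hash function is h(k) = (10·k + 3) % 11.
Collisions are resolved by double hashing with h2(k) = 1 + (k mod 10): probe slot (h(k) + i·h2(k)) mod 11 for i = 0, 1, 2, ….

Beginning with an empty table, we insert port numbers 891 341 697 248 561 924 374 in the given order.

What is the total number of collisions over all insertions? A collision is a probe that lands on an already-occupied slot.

891 hashes to 3; slot 3 is free => place at 3.
341 hashes to 3, h2=2; 3 taken => place at 5.
697 hashes to 10; slot 10 is free => place at 10.
248 hashes to 8; slot 8 is free => place at 8.
561 hashes to 3, h2=2; 3,5 taken => place at 7.
924 hashes to 3, h2=5; 3,8 taken => place at 2.
374 hashes to 3, h2=5; 3,8,2,7 taken => place at 1.
Table: [-, 374, 924, 891, -, 341, -, 561, 248, -, 697]

9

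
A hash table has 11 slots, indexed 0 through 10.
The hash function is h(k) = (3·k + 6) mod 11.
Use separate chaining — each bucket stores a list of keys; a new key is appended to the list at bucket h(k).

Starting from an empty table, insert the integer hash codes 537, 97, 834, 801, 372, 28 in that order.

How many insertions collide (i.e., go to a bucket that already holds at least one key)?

4

Insert 537: h=0, bucket 0 empty -> new chain.
Insert 97: h=0, bucket 0 nonempty -> append to chain.
Insert 834: h=0, bucket 0 nonempty -> append to chain.
Insert 801: h=0, bucket 0 nonempty -> append to chain.
Insert 372: h=0, bucket 0 nonempty -> append to chain.
Insert 28: h=2, bucket 2 empty -> new chain.
Final buckets:
0: 537 -> 97 -> 834 -> 801 -> 372
1: .
2: 28
3: .
4: .
5: .
6: .
7: .
8: .
9: .
10: .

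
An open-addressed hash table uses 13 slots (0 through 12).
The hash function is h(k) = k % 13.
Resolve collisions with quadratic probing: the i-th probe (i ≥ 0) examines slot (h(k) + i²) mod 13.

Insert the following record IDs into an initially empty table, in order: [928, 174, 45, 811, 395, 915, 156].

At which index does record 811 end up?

928 hashes to 5; slot 5 is free => place at 5.
174 hashes to 5; 5 taken => place at 6.
45 hashes to 6; 6 taken => place at 7.
811 hashes to 5; 5,6 taken => place at 9.
395 hashes to 5; 5,6,9 taken => place at 1.
915 hashes to 5; 5,6,9,1 taken => place at 8.
156 hashes to 0; slot 0 is free => place at 0.
Table: [156, 395, ∅, ∅, ∅, 928, 174, 45, 915, 811, ∅, ∅, ∅]

9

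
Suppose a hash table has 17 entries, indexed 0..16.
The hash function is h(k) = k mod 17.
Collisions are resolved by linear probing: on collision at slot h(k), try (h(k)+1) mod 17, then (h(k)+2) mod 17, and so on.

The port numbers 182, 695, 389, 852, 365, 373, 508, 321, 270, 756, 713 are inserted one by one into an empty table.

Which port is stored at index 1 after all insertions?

182: h=12 → slot 12
695: h=15 → slot 15
389: h=15, probe 15,16 → slot 16
852: h=2 → slot 2
365: h=8 → slot 8
373: h=16, probe 16,0 → slot 0
508: h=15, probe 15,16,0,1 → slot 1
321: h=15, probe 15,16,0,1,2,3 → slot 3
270: h=15, probe 15,16,0,1,2,3,4 → slot 4
756: h=8, probe 8,9 → slot 9
713: h=16, probe 16,0,1,2,3,4,5 → slot 5
Table: [373, 508, 852, 321, 270, 713, ., ., 365, 756, ., ., 182, ., ., 695, 389]

508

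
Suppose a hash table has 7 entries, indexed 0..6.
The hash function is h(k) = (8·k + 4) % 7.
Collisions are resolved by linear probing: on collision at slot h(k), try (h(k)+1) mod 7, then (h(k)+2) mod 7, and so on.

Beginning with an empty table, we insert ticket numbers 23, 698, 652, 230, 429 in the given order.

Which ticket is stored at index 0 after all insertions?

429

23 hashes to 6; slot 6 is free -> place at 6.
698 hashes to 2; slot 2 is free -> place at 2.
652 hashes to 5; slot 5 is free -> place at 5.
230 hashes to 3; slot 3 is free -> place at 3.
429 hashes to 6; 6 taken -> place at 0.
Table: [429, ∅, 698, 230, ∅, 652, 23]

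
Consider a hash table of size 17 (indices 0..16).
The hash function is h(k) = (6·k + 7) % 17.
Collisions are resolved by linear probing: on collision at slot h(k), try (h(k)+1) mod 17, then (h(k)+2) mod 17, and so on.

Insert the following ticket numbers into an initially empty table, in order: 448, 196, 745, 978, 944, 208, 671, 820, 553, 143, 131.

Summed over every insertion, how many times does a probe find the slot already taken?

14

448: h=9 -> slot 9
196: h=10 -> slot 10
745: h=6 -> slot 6
978: h=10, probe 10,11 -> slot 11
944: h=10, probe 10,11,12 -> slot 12
208: h=14 -> slot 14
671: h=4 -> slot 4
820: h=14, probe 14,15 -> slot 15
553: h=10, probe 10,11,12,13 -> slot 13
143: h=15, probe 15,16 -> slot 16
131: h=11, probe 11,12,13,14,15,16,0 -> slot 0
Table: [131, —, —, —, 671, —, 745, —, —, 448, 196, 978, 944, 553, 208, 820, 143]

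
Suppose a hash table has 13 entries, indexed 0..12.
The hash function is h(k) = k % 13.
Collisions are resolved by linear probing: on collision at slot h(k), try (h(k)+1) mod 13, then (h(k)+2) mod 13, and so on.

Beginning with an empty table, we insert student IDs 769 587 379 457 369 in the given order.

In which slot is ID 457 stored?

769 hashes to 2; slot 2 is free -> place at 2.
587 hashes to 2; 2 taken -> place at 3.
379 hashes to 2; 2,3 taken -> place at 4.
457 hashes to 2; 2,3,4 taken -> place at 5.
369 hashes to 5; 5 taken -> place at 6.
Table: [∅, ∅, 769, 587, 379, 457, 369, ∅, ∅, ∅, ∅, ∅, ∅]

5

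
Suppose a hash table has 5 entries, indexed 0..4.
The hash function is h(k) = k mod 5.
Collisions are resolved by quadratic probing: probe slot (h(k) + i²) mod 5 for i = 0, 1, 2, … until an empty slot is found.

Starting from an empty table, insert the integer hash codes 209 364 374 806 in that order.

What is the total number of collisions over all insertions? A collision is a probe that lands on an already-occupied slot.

209: h=4 → slot 4
364: h=4, probe 4,0 → slot 0
374: h=4, probe 4,0,3 → slot 3
806: h=1 → slot 1
Table: [364, 806, ∅, 374, 209]

3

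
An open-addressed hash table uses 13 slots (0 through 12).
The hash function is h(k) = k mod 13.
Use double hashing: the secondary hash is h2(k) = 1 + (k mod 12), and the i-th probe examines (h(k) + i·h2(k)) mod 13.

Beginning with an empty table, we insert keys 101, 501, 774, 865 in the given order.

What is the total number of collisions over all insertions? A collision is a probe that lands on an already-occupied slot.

2

101 hashes to 10; slot 10 is free → place at 10.
501 hashes to 7; slot 7 is free → place at 7.
774 hashes to 7, h2=7; 7 taken → place at 1.
865 hashes to 7, h2=2; 7 taken → place at 9.
Table: [., 774, ., ., ., ., ., 501, ., 865, 101, ., .]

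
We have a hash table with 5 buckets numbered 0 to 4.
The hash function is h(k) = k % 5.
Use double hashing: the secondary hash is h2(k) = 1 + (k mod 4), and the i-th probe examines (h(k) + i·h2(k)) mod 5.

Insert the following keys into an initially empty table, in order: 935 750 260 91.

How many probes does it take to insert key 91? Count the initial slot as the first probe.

3

Insert 935: h=0, slot 0 empty => index 0.
Insert 750: h=0, h2=3, slot 0 occupied => index 3.
Insert 260: h=0, h2=1, slot 0 occupied => index 1.
Insert 91: h=1, h2=4, slots 1,0 occupied => index 4.
Table: [935, 260, _, 750, 91]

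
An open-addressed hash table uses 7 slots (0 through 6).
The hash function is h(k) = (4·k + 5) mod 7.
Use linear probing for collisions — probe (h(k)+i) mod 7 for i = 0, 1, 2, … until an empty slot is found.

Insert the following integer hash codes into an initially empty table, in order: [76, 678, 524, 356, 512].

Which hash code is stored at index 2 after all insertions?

76 hashes to 1; slot 1 is free -> place at 1.
678 hashes to 1; 1 taken -> place at 2.
524 hashes to 1; 1,2 taken -> place at 3.
356 hashes to 1; 1,2,3 taken -> place at 4.
512 hashes to 2; 2,3,4 taken -> place at 5.
Table: [-, 76, 678, 524, 356, 512, -]

678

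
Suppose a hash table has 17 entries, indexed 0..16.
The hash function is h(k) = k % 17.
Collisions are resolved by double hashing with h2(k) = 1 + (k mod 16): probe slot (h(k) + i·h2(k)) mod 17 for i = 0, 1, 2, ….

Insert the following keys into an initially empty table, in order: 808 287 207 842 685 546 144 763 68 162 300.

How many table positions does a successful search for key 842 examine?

Insert 808: h=9, slot 9 empty → index 9.
Insert 287: h=15, slot 15 empty → index 15.
Insert 207: h=3, slot 3 empty → index 3.
Insert 842: h=9, h2=11, slots 9,3 occupied → index 14.
Insert 685: h=5, slot 5 empty → index 5.
Insert 546: h=2, slot 2 empty → index 2.
Insert 144: h=8, slot 8 empty → index 8.
Insert 763: h=15, h2=12, slot 15 occupied → index 10.
Insert 68: h=0, slot 0 empty → index 0.
Insert 162: h=9, h2=3, slot 9 occupied → index 12.
Insert 300: h=11, slot 11 empty → index 11.
Table: [68, —, 546, 207, —, 685, —, —, 144, 808, 763, 300, 162, —, 842, 287, —]
Lookup 842: h=9, h2=11, probe 9,3,14 → found at 14.

3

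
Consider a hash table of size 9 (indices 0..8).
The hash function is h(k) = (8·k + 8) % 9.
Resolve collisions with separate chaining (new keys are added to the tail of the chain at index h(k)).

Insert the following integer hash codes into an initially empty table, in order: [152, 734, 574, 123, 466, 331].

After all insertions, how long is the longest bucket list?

152 -> bucket 0
734 -> bucket 3
574 -> bucket 1
123 -> bucket 2
466 -> bucket 1 (collision)
331 -> bucket 1 (collision)
Final buckets:
0: 152
1: 574 -> 466 -> 331
2: 123
3: 734
4: —
5: —
6: —
7: —
8: —

3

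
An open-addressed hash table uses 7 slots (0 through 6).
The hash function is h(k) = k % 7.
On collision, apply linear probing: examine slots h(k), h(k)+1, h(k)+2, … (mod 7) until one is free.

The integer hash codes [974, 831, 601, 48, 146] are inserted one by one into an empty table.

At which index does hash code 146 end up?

974: h=1 -> slot 1
831: h=5 -> slot 5
601: h=6 -> slot 6
48: h=6, probe 6,0 -> slot 0
146: h=6, probe 6,0,1,2 -> slot 2
Table: [48, 974, 146, ., ., 831, 601]

2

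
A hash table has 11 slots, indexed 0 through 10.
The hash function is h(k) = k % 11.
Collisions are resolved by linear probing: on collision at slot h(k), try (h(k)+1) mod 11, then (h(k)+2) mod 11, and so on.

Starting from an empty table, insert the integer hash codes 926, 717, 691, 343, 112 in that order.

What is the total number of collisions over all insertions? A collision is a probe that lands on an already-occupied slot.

926: h=2 => slot 2
717: h=2, probe 2,3 => slot 3
691: h=9 => slot 9
343: h=2, probe 2,3,4 => slot 4
112: h=2, probe 2,3,4,5 => slot 5
Table: [., ., 926, 717, 343, 112, ., ., ., 691, .]

6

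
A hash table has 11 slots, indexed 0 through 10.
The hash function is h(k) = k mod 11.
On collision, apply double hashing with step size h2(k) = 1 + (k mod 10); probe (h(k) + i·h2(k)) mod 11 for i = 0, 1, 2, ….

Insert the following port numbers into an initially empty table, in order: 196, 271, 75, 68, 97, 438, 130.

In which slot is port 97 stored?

196 hashes to 9; slot 9 is free -> place at 9.
271 hashes to 7; slot 7 is free -> place at 7.
75 hashes to 9, h2=6; 9 taken -> place at 4.
68 hashes to 2; slot 2 is free -> place at 2.
97 hashes to 9, h2=8; 9 taken -> place at 6.
438 hashes to 9, h2=9; 9,7 taken -> place at 5.
130 hashes to 9, h2=1; 9 taken -> place at 10.
Table: [., ., 68, ., 75, 438, 97, 271, ., 196, 130]

6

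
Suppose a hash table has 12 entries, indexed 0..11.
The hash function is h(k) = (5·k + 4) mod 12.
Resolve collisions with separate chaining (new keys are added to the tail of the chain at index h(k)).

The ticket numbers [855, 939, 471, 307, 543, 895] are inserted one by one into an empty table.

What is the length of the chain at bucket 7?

4

Insert 855: h=7, bucket 7 empty -> new chain.
Insert 939: h=7, bucket 7 nonempty -> append to chain.
Insert 471: h=7, bucket 7 nonempty -> append to chain.
Insert 307: h=3, bucket 3 empty -> new chain.
Insert 543: h=7, bucket 7 nonempty -> append to chain.
Insert 895: h=3, bucket 3 nonempty -> append to chain.
Final buckets:
0: -
1: -
2: -
3: 307 -> 895
4: -
5: -
6: -
7: 855 -> 939 -> 471 -> 543
8: -
9: -
10: -
11: -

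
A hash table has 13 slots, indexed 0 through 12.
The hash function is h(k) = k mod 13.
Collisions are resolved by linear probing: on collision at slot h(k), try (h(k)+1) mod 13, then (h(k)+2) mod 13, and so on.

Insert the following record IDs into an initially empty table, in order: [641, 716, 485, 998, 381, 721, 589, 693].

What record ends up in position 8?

641 hashes to 4; slot 4 is free => place at 4.
716 hashes to 1; slot 1 is free => place at 1.
485 hashes to 4; 4 taken => place at 5.
998 hashes to 10; slot 10 is free => place at 10.
381 hashes to 4; 4,5 taken => place at 6.
721 hashes to 6; 6 taken => place at 7.
589 hashes to 4; 4,5,6,7 taken => place at 8.
693 hashes to 4; 4,5,6,7,8 taken => place at 9.
Table: [-, 716, -, -, 641, 485, 381, 721, 589, 693, 998, -, -]

589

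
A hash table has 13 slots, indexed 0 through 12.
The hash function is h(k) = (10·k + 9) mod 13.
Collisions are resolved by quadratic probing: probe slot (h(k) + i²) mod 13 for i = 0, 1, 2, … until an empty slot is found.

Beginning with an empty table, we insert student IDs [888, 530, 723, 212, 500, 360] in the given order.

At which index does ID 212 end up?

888: h=10 -> slot 10
530: h=5 -> slot 5
723: h=11 -> slot 11
212: h=10, probe 10,11,1 -> slot 1
500: h=4 -> slot 4
360: h=8 -> slot 8
Table: [-, 212, -, -, 500, 530, -, -, 360, -, 888, 723, -]

1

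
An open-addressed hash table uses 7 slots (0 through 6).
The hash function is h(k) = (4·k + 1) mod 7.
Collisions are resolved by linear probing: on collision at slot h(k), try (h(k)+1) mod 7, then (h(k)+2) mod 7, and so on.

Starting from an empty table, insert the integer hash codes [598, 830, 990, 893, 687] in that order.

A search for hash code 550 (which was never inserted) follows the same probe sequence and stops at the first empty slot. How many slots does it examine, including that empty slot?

6

Insert 598: h=6, slot 6 empty → index 6.
Insert 830: h=3, slot 3 empty → index 3.
Insert 990: h=6, slot 6 occupied → index 0.
Insert 893: h=3, slot 3 occupied → index 4.
Insert 687: h=5, slot 5 empty → index 5.
Table: [990, —, —, 830, 893, 687, 598]
Lookup 550: h=3, probe 3,4,5,6,0,1 → slot 1 empty, not found.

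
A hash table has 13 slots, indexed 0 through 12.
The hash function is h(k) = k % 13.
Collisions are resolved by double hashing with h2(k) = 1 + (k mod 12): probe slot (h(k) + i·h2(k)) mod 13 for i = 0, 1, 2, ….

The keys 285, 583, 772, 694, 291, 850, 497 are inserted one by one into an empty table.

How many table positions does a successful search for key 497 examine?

3

285 hashes to 12; slot 12 is free -> place at 12.
583 hashes to 11; slot 11 is free -> place at 11.
772 hashes to 5; slot 5 is free -> place at 5.
694 hashes to 5, h2=11; 5 taken -> place at 3.
291 hashes to 5, h2=4; 5 taken -> place at 9.
850 hashes to 5, h2=11; 5,3 taken -> place at 1.
497 hashes to 3, h2=6; 3,9 taken -> place at 2.
Table: [_, 850, 497, 694, _, 772, _, _, _, 291, _, 583, 285]
Lookup 497: h=3, h2=6, probe 3,9,2 → found at 2.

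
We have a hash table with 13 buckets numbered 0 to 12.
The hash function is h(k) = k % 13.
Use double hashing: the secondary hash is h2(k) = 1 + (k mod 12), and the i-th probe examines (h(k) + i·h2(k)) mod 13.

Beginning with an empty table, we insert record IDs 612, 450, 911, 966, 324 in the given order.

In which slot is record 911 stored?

612: h=1 -> slot 1
450: h=8 -> slot 8
911: h=1, h2=12, probe 1,0 -> slot 0
966: h=4 -> slot 4
324: h=12 -> slot 12
Table: [911, 612, ∅, ∅, 966, ∅, ∅, ∅, 450, ∅, ∅, ∅, 324]

0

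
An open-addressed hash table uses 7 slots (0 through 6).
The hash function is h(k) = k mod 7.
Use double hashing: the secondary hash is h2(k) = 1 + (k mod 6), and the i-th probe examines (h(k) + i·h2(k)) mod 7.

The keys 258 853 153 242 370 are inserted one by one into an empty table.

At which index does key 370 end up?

2

Insert 258: h=6, slot 6 empty -> index 6.
Insert 853: h=6, h2=2, slot 6 occupied -> index 1.
Insert 153: h=6, h2=4, slot 6 occupied -> index 3.
Insert 242: h=4, slot 4 empty -> index 4.
Insert 370: h=6, h2=5, slots 6,4 occupied -> index 2.
Table: [—, 853, 370, 153, 242, —, 258]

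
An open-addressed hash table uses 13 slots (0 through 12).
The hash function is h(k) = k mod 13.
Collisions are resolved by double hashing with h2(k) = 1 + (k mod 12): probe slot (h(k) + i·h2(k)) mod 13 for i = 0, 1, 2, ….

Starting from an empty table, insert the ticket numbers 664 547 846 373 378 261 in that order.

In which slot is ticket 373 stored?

664 hashes to 1; slot 1 is free → place at 1.
547 hashes to 1, h2=8; 1 taken → place at 9.
846 hashes to 1, h2=7; 1 taken → place at 8.
373 hashes to 9, h2=2; 9 taken → place at 11.
378 hashes to 1, h2=7; 1,8 taken → place at 2.
261 hashes to 1, h2=10; 1,11,8 taken → place at 5.
Table: [_, 664, 378, _, _, 261, _, _, 846, 547, _, 373, _]

11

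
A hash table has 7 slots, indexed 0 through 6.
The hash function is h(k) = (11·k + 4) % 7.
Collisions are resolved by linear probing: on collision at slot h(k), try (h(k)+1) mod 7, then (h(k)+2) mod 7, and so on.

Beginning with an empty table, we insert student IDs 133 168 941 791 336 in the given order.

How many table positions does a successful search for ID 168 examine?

2

133 hashes to 4; slot 4 is free -> place at 4.
168 hashes to 4; 4 taken -> place at 5.
941 hashes to 2; slot 2 is free -> place at 2.
791 hashes to 4; 4,5 taken -> place at 6.
336 hashes to 4; 4,5,6 taken -> place at 0.
Table: [336, ∅, 941, ∅, 133, 168, 791]
Lookup 168: h=4, probe 4,5 → found at 5.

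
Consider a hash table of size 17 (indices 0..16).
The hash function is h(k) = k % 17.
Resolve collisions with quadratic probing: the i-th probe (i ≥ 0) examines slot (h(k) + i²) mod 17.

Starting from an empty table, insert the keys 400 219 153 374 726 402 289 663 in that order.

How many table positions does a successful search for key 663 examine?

5

400: h=9 → slot 9
219: h=15 → slot 15
153: h=0 → slot 0
374: h=0, probe 0,1 → slot 1
726: h=12 → slot 12
402: h=11 → slot 11
289: h=0, probe 0,1,4 → slot 4
663: h=0, probe 0,1,4,9,16 → slot 16
Table: [153, 374, -, -, 289, -, -, -, -, 400, -, 402, 726, -, -, 219, 663]
Lookup 663: h=0, probe 0,1,4,9,16 → found at 16.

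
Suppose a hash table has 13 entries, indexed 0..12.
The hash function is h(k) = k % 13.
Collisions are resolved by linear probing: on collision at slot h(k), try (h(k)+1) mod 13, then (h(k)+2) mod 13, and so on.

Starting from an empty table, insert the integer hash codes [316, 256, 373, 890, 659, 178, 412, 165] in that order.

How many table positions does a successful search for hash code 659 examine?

3

316 hashes to 4; slot 4 is free => place at 4.
256 hashes to 9; slot 9 is free => place at 9.
373 hashes to 9; 9 taken => place at 10.
890 hashes to 6; slot 6 is free => place at 6.
659 hashes to 9; 9,10 taken => place at 11.
178 hashes to 9; 9,10,11 taken => place at 12.
412 hashes to 9; 9,10,11,12 taken => place at 0.
165 hashes to 9; 9,10,11,12,0 taken => place at 1.
Table: [412, 165, -, -, 316, -, 890, -, -, 256, 373, 659, 178]
Lookup 659: h=9, probe 9,10,11 → found at 11.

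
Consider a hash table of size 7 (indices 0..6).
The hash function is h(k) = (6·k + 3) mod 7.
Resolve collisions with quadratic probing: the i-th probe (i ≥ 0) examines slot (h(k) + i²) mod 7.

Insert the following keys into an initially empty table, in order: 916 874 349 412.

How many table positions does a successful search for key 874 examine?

2

Insert 916: h=4, slot 4 empty => index 4.
Insert 874: h=4, slot 4 occupied => index 5.
Insert 349: h=4, slots 4,5 occupied => index 1.
Insert 412: h=4, slots 4,5,1 occupied => index 6.
Table: [., 349, ., ., 916, 874, 412]
Lookup 874: h=4, probe 4,5 → found at 5.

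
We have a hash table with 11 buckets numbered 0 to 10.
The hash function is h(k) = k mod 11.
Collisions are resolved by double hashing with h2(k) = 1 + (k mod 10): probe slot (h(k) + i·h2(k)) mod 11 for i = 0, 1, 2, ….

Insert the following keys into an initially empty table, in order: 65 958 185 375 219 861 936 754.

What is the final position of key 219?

8

65: h=10 => slot 10
958: h=1 => slot 1
185: h=9 => slot 9
375: h=1, h2=6, probe 1,7 => slot 7
219: h=10, h2=10, probe 10,9,8 => slot 8
861: h=3 => slot 3
936: h=1, h2=7, probe 1,8,4 => slot 4
754: h=6 => slot 6
Table: [-, 958, -, 861, 936, -, 754, 375, 219, 185, 65]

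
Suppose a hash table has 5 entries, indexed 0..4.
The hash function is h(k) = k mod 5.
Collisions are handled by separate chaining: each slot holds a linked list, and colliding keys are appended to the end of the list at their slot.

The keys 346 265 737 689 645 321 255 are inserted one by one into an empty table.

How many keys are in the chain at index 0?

Insert 346: h=1, bucket 1 empty -> new chain.
Insert 265: h=0, bucket 0 empty -> new chain.
Insert 737: h=2, bucket 2 empty -> new chain.
Insert 689: h=4, bucket 4 empty -> new chain.
Insert 645: h=0, bucket 0 nonempty -> append to chain.
Insert 321: h=1, bucket 1 nonempty -> append to chain.
Insert 255: h=0, bucket 0 nonempty -> append to chain.
Final buckets:
0: 265 -> 645 -> 255
1: 346 -> 321
2: 737
3: _
4: 689

3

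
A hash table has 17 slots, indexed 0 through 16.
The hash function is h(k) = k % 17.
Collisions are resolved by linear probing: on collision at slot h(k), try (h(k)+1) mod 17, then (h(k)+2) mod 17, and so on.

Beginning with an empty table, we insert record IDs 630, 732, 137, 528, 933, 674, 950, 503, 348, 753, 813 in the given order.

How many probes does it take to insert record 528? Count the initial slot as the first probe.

630: h=1 -> slot 1
732: h=1, probe 1,2 -> slot 2
137: h=1, probe 1,2,3 -> slot 3
528: h=1, probe 1,2,3,4 -> slot 4
933: h=15 -> slot 15
674: h=11 -> slot 11
950: h=15, probe 15,16 -> slot 16
503: h=10 -> slot 10
348: h=8 -> slot 8
753: h=5 -> slot 5
813: h=14 -> slot 14
Table: [-, 630, 732, 137, 528, 753, -, -, 348, -, 503, 674, -, -, 813, 933, 950]

4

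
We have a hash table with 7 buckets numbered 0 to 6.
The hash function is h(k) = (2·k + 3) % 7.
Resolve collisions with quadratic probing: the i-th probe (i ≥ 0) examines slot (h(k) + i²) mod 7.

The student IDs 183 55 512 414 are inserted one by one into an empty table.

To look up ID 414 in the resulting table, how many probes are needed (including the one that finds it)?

3

183 hashes to 5; slot 5 is free -> place at 5.
55 hashes to 1; slot 1 is free -> place at 1.
512 hashes to 5; 5 taken -> place at 6.
414 hashes to 5; 5,6 taken -> place at 2.
Table: [_, 55, 414, _, _, 183, 512]
Lookup 414: h=5, probe 5,6,2 → found at 2.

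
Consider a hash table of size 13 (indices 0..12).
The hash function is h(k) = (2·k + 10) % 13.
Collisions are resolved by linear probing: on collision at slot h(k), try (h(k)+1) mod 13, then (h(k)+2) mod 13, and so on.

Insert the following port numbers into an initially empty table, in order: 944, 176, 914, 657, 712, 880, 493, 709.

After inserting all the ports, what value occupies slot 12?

944: h=0 → slot 0
176: h=11 → slot 11
914: h=5 → slot 5
657: h=11, probe 11,12 → slot 12
712: h=4 → slot 4
880: h=2 → slot 2
493: h=8 → slot 8
709: h=11, probe 11,12,0,1 → slot 1
Table: [944, 709, 880, ∅, 712, 914, ∅, ∅, 493, ∅, ∅, 176, 657]

657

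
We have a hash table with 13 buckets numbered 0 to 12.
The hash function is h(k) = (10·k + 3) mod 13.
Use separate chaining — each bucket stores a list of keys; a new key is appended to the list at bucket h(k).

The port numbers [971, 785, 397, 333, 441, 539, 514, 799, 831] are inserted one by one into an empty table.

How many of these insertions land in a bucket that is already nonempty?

971 -> bucket 2
785 -> bucket 1
397 -> bucket 8
333 -> bucket 5
441 -> bucket 6
539 -> bucket 11
514 -> bucket 8 (collision)
799 -> bucket 11 (collision)
831 -> bucket 6 (collision)
Final buckets:
0: .
1: 785
2: 971
3: .
4: .
5: 333
6: 441 -> 831
7: .
8: 397 -> 514
9: .
10: .
11: 539 -> 799
12: .

3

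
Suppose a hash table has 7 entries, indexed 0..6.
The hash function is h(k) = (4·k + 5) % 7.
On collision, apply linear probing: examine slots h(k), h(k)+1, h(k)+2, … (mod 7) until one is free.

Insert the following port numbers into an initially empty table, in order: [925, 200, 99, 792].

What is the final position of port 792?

4

925 hashes to 2; slot 2 is free -> place at 2.
200 hashes to 0; slot 0 is free -> place at 0.
99 hashes to 2; 2 taken -> place at 3.
792 hashes to 2; 2,3 taken -> place at 4.
Table: [200, _, 925, 99, 792, _, _]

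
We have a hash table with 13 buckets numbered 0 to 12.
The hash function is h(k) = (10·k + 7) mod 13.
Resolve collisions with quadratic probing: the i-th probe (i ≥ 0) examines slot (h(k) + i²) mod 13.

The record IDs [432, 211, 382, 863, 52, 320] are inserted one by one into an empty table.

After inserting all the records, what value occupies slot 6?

Insert 432: h=11, slot 11 empty -> index 11.
Insert 211: h=11, slot 11 occupied -> index 12.
Insert 382: h=5, slot 5 empty -> index 5.
Insert 863: h=5, slot 5 occupied -> index 6.
Insert 52: h=7, slot 7 empty -> index 7.
Insert 320: h=9, slot 9 empty -> index 9.
Table: [—, —, —, —, —, 382, 863, 52, —, 320, —, 432, 211]

863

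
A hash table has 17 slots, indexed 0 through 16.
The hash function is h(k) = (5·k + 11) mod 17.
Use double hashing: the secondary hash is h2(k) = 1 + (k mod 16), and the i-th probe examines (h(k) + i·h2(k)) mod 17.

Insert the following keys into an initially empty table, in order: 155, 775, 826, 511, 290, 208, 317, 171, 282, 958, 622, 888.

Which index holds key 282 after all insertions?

9

155 hashes to 4; slot 4 is free => place at 4.
775 hashes to 10; slot 10 is free => place at 10.
826 hashes to 10, h2=11; 10,4 taken => place at 15.
511 hashes to 16; slot 16 is free => place at 16.
290 hashes to 16, h2=3; 16 taken => place at 2.
208 hashes to 14; slot 14 is free => place at 14.
317 hashes to 15, h2=14; 15 taken => place at 12.
171 hashes to 16, h2=12; 16 taken => place at 11.
282 hashes to 10, h2=11; 10,4,15 taken => place at 9.
958 hashes to 7; slot 7 is free => place at 7.
622 hashes to 10, h2=15; 10 taken => place at 8.
888 hashes to 14, h2=9; 14 taken => place at 6.
Table: [_, _, 290, _, 155, _, 888, 958, 622, 282, 775, 171, 317, _, 208, 826, 511]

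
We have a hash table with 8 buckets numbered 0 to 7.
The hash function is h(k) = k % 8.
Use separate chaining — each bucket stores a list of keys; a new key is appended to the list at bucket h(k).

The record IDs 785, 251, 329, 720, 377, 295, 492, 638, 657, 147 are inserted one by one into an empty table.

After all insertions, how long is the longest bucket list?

Insert 785: h=1, bucket 1 empty → new chain.
Insert 251: h=3, bucket 3 empty → new chain.
Insert 329: h=1, bucket 1 nonempty → append to chain.
Insert 720: h=0, bucket 0 empty → new chain.
Insert 377: h=1, bucket 1 nonempty → append to chain.
Insert 295: h=7, bucket 7 empty → new chain.
Insert 492: h=4, bucket 4 empty → new chain.
Insert 638: h=6, bucket 6 empty → new chain.
Insert 657: h=1, bucket 1 nonempty → append to chain.
Insert 147: h=3, bucket 3 nonempty → append to chain.
Final buckets:
0: 720
1: 785 -> 329 -> 377 -> 657
2: _
3: 251 -> 147
4: 492
5: _
6: 638
7: 295

4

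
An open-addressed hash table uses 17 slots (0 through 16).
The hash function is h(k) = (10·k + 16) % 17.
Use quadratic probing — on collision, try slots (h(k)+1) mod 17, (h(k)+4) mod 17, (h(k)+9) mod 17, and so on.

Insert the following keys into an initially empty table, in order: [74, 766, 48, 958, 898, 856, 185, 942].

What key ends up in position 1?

74 hashes to 8; slot 8 is free => place at 8.
766 hashes to 9; slot 9 is free => place at 9.
48 hashes to 3; slot 3 is free => place at 3.
958 hashes to 8; 8,9 taken => place at 12.
898 hashes to 3; 3 taken => place at 4.
856 hashes to 8; 8,9,12 taken => place at 0.
185 hashes to 13; slot 13 is free => place at 13.
942 hashes to 1; slot 1 is free => place at 1.
Table: [856, 942, -, 48, 898, -, -, -, 74, 766, -, -, 958, 185, -, -, -]

942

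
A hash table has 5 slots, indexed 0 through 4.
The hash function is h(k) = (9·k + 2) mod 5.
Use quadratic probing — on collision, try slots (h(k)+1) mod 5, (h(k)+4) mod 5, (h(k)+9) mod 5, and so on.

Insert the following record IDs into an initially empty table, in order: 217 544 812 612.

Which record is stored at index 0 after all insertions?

217

217: h=0 -> slot 0
544: h=3 -> slot 3
812: h=0, probe 0,1 -> slot 1
612: h=0, probe 0,1,4 -> slot 4
Table: [217, 812, ., 544, 612]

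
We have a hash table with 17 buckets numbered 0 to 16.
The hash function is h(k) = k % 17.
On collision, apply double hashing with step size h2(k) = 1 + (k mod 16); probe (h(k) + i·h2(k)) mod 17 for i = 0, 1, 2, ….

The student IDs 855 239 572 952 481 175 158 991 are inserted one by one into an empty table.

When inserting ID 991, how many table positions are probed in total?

855 hashes to 5; slot 5 is free => place at 5.
239 hashes to 1; slot 1 is free => place at 1.
572 hashes to 11; slot 11 is free => place at 11.
952 hashes to 0; slot 0 is free => place at 0.
481 hashes to 5, h2=2; 5 taken => place at 7.
175 hashes to 5, h2=16; 5 taken => place at 4.
158 hashes to 5, h2=15; 5 taken => place at 3.
991 hashes to 5, h2=16; 5,4,3 taken => place at 2.
Table: [952, 239, 991, 158, 175, 855, _, 481, _, _, _, 572, _, _, _, _, _]

4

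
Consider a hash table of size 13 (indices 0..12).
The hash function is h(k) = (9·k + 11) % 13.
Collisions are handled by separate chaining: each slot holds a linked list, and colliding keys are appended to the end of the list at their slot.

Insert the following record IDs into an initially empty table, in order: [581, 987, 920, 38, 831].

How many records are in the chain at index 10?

581 -> bucket 1
987 -> bucket 2
920 -> bucket 10
38 -> bucket 2 (collision)
831 -> bucket 2 (collision)
Final buckets:
0: -
1: 581
2: 987 -> 38 -> 831
3: -
4: -
5: -
6: -
7: -
8: -
9: -
10: 920
11: -
12: -

1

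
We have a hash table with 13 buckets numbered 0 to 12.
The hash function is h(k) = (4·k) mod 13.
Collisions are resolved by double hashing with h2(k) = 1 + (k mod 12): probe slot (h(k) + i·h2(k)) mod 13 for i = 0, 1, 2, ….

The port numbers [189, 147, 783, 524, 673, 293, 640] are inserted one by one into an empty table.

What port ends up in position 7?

189 hashes to 2; slot 2 is free -> place at 2.
147 hashes to 3; slot 3 is free -> place at 3.
783 hashes to 12; slot 12 is free -> place at 12.
524 hashes to 3, h2=9; 3,12 taken -> place at 8.
673 hashes to 1; slot 1 is free -> place at 1.
293 hashes to 2, h2=6; 2,8,1 taken -> place at 7.
640 hashes to 12, h2=5; 12 taken -> place at 4.
Table: [—, 673, 189, 147, 640, —, —, 293, 524, —, —, —, 783]

293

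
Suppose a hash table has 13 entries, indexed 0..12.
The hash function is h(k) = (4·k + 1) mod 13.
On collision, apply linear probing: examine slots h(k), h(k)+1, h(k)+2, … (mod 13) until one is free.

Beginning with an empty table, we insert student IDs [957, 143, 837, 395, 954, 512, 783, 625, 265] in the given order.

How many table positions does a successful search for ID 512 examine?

4

957: h=7 -> slot 7
143: h=1 -> slot 1
837: h=8 -> slot 8
395: h=8, probe 8,9 -> slot 9
954: h=8, probe 8,9,10 -> slot 10
512: h=8, probe 8,9,10,11 -> slot 11
783: h=0 -> slot 0
625: h=5 -> slot 5
265: h=8, probe 8,9,10,11,12 -> slot 12
Table: [783, 143, ∅, ∅, ∅, 625, ∅, 957, 837, 395, 954, 512, 265]
Lookup 512: h=8, probe 8,9,10,11 → found at 11.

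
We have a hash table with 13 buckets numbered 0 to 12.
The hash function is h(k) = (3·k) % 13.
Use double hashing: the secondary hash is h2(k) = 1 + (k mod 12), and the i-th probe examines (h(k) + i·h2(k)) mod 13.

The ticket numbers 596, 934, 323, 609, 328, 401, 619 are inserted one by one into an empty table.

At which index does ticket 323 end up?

596 hashes to 7; slot 7 is free -> place at 7.
934 hashes to 7, h2=11; 7 taken -> place at 5.
323 hashes to 7, h2=12; 7 taken -> place at 6.
609 hashes to 7, h2=10; 7 taken -> place at 4.
328 hashes to 9; slot 9 is free -> place at 9.
401 hashes to 7, h2=6; 7 taken -> place at 0.
619 hashes to 11; slot 11 is free -> place at 11.
Table: [401, -, -, -, 609, 934, 323, 596, -, 328, -, 619, -]

6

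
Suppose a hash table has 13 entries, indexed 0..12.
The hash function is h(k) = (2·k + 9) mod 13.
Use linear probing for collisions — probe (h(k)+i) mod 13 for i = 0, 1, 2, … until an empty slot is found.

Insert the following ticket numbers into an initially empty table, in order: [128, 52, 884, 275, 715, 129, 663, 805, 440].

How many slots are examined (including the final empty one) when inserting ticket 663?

4

Insert 128: h=5, slot 5 empty -> index 5.
Insert 52: h=9, slot 9 empty -> index 9.
Insert 884: h=9, slot 9 occupied -> index 10.
Insert 275: h=0, slot 0 empty -> index 0.
Insert 715: h=9, slots 9,10 occupied -> index 11.
Insert 129: h=7, slot 7 empty -> index 7.
Insert 663: h=9, slots 9,10,11 occupied -> index 12.
Insert 805: h=7, slot 7 occupied -> index 8.
Insert 440: h=5, slot 5 occupied -> index 6.
Table: [275, -, -, -, -, 128, 440, 129, 805, 52, 884, 715, 663]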